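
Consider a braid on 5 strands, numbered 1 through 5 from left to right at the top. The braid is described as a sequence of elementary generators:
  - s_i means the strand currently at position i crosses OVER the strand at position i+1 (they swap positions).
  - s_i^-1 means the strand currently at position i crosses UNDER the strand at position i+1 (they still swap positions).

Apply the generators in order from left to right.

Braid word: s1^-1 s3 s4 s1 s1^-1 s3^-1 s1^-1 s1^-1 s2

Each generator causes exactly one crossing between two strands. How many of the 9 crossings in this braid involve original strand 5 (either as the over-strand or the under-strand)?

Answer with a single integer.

Gen 1: crossing 1x2. Involves strand 5? no. Count so far: 0
Gen 2: crossing 3x4. Involves strand 5? no. Count so far: 0
Gen 3: crossing 3x5. Involves strand 5? yes. Count so far: 1
Gen 4: crossing 2x1. Involves strand 5? no. Count so far: 1
Gen 5: crossing 1x2. Involves strand 5? no. Count so far: 1
Gen 6: crossing 4x5. Involves strand 5? yes. Count so far: 2
Gen 7: crossing 2x1. Involves strand 5? no. Count so far: 2
Gen 8: crossing 1x2. Involves strand 5? no. Count so far: 2
Gen 9: crossing 1x5. Involves strand 5? yes. Count so far: 3

Answer: 3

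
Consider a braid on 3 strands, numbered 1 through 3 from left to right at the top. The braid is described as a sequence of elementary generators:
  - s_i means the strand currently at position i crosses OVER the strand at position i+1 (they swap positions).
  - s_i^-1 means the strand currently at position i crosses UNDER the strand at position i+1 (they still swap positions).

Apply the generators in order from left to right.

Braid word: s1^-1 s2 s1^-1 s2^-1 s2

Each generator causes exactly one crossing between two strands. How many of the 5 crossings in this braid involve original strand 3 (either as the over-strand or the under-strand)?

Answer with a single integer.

Gen 1: crossing 1x2. Involves strand 3? no. Count so far: 0
Gen 2: crossing 1x3. Involves strand 3? yes. Count so far: 1
Gen 3: crossing 2x3. Involves strand 3? yes. Count so far: 2
Gen 4: crossing 2x1. Involves strand 3? no. Count so far: 2
Gen 5: crossing 1x2. Involves strand 3? no. Count so far: 2

Answer: 2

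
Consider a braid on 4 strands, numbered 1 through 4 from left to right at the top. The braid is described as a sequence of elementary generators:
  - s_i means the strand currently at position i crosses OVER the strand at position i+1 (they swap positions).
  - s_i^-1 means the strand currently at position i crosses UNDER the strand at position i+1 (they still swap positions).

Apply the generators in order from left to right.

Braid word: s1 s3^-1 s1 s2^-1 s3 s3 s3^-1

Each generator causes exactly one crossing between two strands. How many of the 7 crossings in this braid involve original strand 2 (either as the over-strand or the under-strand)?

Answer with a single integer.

Gen 1: crossing 1x2. Involves strand 2? yes. Count so far: 1
Gen 2: crossing 3x4. Involves strand 2? no. Count so far: 1
Gen 3: crossing 2x1. Involves strand 2? yes. Count so far: 2
Gen 4: crossing 2x4. Involves strand 2? yes. Count so far: 3
Gen 5: crossing 2x3. Involves strand 2? yes. Count so far: 4
Gen 6: crossing 3x2. Involves strand 2? yes. Count so far: 5
Gen 7: crossing 2x3. Involves strand 2? yes. Count so far: 6

Answer: 6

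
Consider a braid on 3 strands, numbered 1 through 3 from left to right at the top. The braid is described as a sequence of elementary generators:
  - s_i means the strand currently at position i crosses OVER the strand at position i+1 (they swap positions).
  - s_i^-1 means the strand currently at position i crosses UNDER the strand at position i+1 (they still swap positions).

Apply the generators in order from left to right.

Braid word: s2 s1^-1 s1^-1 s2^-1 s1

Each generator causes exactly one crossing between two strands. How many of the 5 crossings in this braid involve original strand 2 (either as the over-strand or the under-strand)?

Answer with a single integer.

Gen 1: crossing 2x3. Involves strand 2? yes. Count so far: 1
Gen 2: crossing 1x3. Involves strand 2? no. Count so far: 1
Gen 3: crossing 3x1. Involves strand 2? no. Count so far: 1
Gen 4: crossing 3x2. Involves strand 2? yes. Count so far: 2
Gen 5: crossing 1x2. Involves strand 2? yes. Count so far: 3

Answer: 3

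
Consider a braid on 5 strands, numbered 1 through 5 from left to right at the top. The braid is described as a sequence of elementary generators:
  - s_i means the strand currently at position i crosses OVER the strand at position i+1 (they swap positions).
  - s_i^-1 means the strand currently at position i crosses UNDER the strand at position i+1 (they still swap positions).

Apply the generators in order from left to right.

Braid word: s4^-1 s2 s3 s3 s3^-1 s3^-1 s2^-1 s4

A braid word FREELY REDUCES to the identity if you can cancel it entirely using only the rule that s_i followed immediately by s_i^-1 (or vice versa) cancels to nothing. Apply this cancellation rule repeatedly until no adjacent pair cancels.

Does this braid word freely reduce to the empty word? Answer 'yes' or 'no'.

Gen 1 (s4^-1): push. Stack: [s4^-1]
Gen 2 (s2): push. Stack: [s4^-1 s2]
Gen 3 (s3): push. Stack: [s4^-1 s2 s3]
Gen 4 (s3): push. Stack: [s4^-1 s2 s3 s3]
Gen 5 (s3^-1): cancels prior s3. Stack: [s4^-1 s2 s3]
Gen 6 (s3^-1): cancels prior s3. Stack: [s4^-1 s2]
Gen 7 (s2^-1): cancels prior s2. Stack: [s4^-1]
Gen 8 (s4): cancels prior s4^-1. Stack: []
Reduced word: (empty)

Answer: yes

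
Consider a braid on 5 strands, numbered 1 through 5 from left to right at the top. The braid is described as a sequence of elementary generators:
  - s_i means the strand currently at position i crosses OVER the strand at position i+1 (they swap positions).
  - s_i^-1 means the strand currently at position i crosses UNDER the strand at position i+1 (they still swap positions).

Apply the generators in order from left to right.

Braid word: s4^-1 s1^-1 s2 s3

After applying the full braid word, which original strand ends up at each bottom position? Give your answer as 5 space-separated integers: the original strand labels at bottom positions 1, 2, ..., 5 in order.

Gen 1 (s4^-1): strand 4 crosses under strand 5. Perm now: [1 2 3 5 4]
Gen 2 (s1^-1): strand 1 crosses under strand 2. Perm now: [2 1 3 5 4]
Gen 3 (s2): strand 1 crosses over strand 3. Perm now: [2 3 1 5 4]
Gen 4 (s3): strand 1 crosses over strand 5. Perm now: [2 3 5 1 4]

Answer: 2 3 5 1 4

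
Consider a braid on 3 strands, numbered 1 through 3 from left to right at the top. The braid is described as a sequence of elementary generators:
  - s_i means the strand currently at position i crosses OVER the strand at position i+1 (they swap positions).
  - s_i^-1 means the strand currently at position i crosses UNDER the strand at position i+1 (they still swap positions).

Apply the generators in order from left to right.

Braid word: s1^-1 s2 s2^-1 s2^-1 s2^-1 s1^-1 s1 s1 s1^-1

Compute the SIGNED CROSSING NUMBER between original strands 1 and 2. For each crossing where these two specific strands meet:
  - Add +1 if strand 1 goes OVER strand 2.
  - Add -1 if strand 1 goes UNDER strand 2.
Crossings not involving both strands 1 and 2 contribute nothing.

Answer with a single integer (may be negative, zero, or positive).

Answer: -1

Derivation:
Gen 1: 1 under 2. Both 1&2? yes. Contrib: -1. Sum: -1
Gen 2: crossing 1x3. Both 1&2? no. Sum: -1
Gen 3: crossing 3x1. Both 1&2? no. Sum: -1
Gen 4: crossing 1x3. Both 1&2? no. Sum: -1
Gen 5: crossing 3x1. Both 1&2? no. Sum: -1
Gen 6: 2 under 1. Both 1&2? yes. Contrib: +1. Sum: 0
Gen 7: 1 over 2. Both 1&2? yes. Contrib: +1. Sum: 1
Gen 8: 2 over 1. Both 1&2? yes. Contrib: -1. Sum: 0
Gen 9: 1 under 2. Both 1&2? yes. Contrib: -1. Sum: -1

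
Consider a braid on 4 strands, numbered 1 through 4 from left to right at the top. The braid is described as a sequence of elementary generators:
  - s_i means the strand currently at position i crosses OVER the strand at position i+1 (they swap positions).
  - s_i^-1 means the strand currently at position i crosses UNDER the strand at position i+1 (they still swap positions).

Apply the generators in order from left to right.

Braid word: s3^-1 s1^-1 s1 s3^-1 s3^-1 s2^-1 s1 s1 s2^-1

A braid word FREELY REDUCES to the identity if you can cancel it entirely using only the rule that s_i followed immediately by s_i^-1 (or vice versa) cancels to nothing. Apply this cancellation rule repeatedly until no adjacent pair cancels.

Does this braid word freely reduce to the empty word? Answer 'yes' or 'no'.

Answer: no

Derivation:
Gen 1 (s3^-1): push. Stack: [s3^-1]
Gen 2 (s1^-1): push. Stack: [s3^-1 s1^-1]
Gen 3 (s1): cancels prior s1^-1. Stack: [s3^-1]
Gen 4 (s3^-1): push. Stack: [s3^-1 s3^-1]
Gen 5 (s3^-1): push. Stack: [s3^-1 s3^-1 s3^-1]
Gen 6 (s2^-1): push. Stack: [s3^-1 s3^-1 s3^-1 s2^-1]
Gen 7 (s1): push. Stack: [s3^-1 s3^-1 s3^-1 s2^-1 s1]
Gen 8 (s1): push. Stack: [s3^-1 s3^-1 s3^-1 s2^-1 s1 s1]
Gen 9 (s2^-1): push. Stack: [s3^-1 s3^-1 s3^-1 s2^-1 s1 s1 s2^-1]
Reduced word: s3^-1 s3^-1 s3^-1 s2^-1 s1 s1 s2^-1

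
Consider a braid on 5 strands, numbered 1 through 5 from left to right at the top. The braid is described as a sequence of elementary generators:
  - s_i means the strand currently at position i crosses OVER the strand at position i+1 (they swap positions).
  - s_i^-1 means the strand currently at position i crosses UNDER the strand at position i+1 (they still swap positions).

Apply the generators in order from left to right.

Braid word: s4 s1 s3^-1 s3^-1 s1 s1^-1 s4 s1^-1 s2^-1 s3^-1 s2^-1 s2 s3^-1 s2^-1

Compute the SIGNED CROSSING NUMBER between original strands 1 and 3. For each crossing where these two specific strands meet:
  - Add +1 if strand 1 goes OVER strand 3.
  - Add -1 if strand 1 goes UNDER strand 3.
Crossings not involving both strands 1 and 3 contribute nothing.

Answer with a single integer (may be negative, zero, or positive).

Answer: 0

Derivation:
Gen 1: crossing 4x5. Both 1&3? no. Sum: 0
Gen 2: crossing 1x2. Both 1&3? no. Sum: 0
Gen 3: crossing 3x5. Both 1&3? no. Sum: 0
Gen 4: crossing 5x3. Both 1&3? no. Sum: 0
Gen 5: crossing 2x1. Both 1&3? no. Sum: 0
Gen 6: crossing 1x2. Both 1&3? no. Sum: 0
Gen 7: crossing 5x4. Both 1&3? no. Sum: 0
Gen 8: crossing 2x1. Both 1&3? no. Sum: 0
Gen 9: crossing 2x3. Both 1&3? no. Sum: 0
Gen 10: crossing 2x4. Both 1&3? no. Sum: 0
Gen 11: crossing 3x4. Both 1&3? no. Sum: 0
Gen 12: crossing 4x3. Both 1&3? no. Sum: 0
Gen 13: crossing 4x2. Both 1&3? no. Sum: 0
Gen 14: crossing 3x2. Both 1&3? no. Sum: 0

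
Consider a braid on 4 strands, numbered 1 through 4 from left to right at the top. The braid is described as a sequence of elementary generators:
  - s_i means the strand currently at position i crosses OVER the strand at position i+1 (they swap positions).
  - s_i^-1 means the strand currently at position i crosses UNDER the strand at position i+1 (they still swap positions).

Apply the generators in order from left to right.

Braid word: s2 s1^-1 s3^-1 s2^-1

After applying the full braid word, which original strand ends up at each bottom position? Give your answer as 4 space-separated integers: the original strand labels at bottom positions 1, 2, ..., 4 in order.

Gen 1 (s2): strand 2 crosses over strand 3. Perm now: [1 3 2 4]
Gen 2 (s1^-1): strand 1 crosses under strand 3. Perm now: [3 1 2 4]
Gen 3 (s3^-1): strand 2 crosses under strand 4. Perm now: [3 1 4 2]
Gen 4 (s2^-1): strand 1 crosses under strand 4. Perm now: [3 4 1 2]

Answer: 3 4 1 2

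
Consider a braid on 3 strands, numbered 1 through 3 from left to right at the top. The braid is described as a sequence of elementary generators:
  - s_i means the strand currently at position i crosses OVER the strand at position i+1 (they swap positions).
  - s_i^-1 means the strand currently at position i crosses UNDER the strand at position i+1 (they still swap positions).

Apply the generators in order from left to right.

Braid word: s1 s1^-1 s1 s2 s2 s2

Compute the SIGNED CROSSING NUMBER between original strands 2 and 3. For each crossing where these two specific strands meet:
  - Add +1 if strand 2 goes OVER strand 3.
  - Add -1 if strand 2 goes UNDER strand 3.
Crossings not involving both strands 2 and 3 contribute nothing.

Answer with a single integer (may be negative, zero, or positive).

Answer: 0

Derivation:
Gen 1: crossing 1x2. Both 2&3? no. Sum: 0
Gen 2: crossing 2x1. Both 2&3? no. Sum: 0
Gen 3: crossing 1x2. Both 2&3? no. Sum: 0
Gen 4: crossing 1x3. Both 2&3? no. Sum: 0
Gen 5: crossing 3x1. Both 2&3? no. Sum: 0
Gen 6: crossing 1x3. Both 2&3? no. Sum: 0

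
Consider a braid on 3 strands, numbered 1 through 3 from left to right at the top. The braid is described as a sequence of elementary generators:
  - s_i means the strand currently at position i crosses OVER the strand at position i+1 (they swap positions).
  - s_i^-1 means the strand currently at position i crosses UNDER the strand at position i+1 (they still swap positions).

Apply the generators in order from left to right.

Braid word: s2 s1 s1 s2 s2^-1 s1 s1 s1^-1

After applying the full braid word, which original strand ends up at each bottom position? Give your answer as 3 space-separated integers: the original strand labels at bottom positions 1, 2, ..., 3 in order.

Answer: 3 1 2

Derivation:
Gen 1 (s2): strand 2 crosses over strand 3. Perm now: [1 3 2]
Gen 2 (s1): strand 1 crosses over strand 3. Perm now: [3 1 2]
Gen 3 (s1): strand 3 crosses over strand 1. Perm now: [1 3 2]
Gen 4 (s2): strand 3 crosses over strand 2. Perm now: [1 2 3]
Gen 5 (s2^-1): strand 2 crosses under strand 3. Perm now: [1 3 2]
Gen 6 (s1): strand 1 crosses over strand 3. Perm now: [3 1 2]
Gen 7 (s1): strand 3 crosses over strand 1. Perm now: [1 3 2]
Gen 8 (s1^-1): strand 1 crosses under strand 3. Perm now: [3 1 2]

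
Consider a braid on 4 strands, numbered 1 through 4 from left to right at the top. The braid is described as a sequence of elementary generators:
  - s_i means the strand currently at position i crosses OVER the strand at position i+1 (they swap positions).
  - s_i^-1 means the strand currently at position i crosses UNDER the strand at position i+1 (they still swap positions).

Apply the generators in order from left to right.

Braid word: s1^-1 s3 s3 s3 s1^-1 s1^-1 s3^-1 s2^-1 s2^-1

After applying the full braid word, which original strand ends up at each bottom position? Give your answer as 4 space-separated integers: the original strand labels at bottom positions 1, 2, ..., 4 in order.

Gen 1 (s1^-1): strand 1 crosses under strand 2. Perm now: [2 1 3 4]
Gen 2 (s3): strand 3 crosses over strand 4. Perm now: [2 1 4 3]
Gen 3 (s3): strand 4 crosses over strand 3. Perm now: [2 1 3 4]
Gen 4 (s3): strand 3 crosses over strand 4. Perm now: [2 1 4 3]
Gen 5 (s1^-1): strand 2 crosses under strand 1. Perm now: [1 2 4 3]
Gen 6 (s1^-1): strand 1 crosses under strand 2. Perm now: [2 1 4 3]
Gen 7 (s3^-1): strand 4 crosses under strand 3. Perm now: [2 1 3 4]
Gen 8 (s2^-1): strand 1 crosses under strand 3. Perm now: [2 3 1 4]
Gen 9 (s2^-1): strand 3 crosses under strand 1. Perm now: [2 1 3 4]

Answer: 2 1 3 4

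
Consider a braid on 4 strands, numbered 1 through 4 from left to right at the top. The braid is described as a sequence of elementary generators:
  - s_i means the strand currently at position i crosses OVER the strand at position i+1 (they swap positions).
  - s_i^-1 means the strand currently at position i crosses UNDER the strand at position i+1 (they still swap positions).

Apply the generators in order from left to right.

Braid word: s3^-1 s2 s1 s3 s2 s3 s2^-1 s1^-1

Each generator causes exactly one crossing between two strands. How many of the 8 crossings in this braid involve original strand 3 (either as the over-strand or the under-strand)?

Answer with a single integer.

Gen 1: crossing 3x4. Involves strand 3? yes. Count so far: 1
Gen 2: crossing 2x4. Involves strand 3? no. Count so far: 1
Gen 3: crossing 1x4. Involves strand 3? no. Count so far: 1
Gen 4: crossing 2x3. Involves strand 3? yes. Count so far: 2
Gen 5: crossing 1x3. Involves strand 3? yes. Count so far: 3
Gen 6: crossing 1x2. Involves strand 3? no. Count so far: 3
Gen 7: crossing 3x2. Involves strand 3? yes. Count so far: 4
Gen 8: crossing 4x2. Involves strand 3? no. Count so far: 4

Answer: 4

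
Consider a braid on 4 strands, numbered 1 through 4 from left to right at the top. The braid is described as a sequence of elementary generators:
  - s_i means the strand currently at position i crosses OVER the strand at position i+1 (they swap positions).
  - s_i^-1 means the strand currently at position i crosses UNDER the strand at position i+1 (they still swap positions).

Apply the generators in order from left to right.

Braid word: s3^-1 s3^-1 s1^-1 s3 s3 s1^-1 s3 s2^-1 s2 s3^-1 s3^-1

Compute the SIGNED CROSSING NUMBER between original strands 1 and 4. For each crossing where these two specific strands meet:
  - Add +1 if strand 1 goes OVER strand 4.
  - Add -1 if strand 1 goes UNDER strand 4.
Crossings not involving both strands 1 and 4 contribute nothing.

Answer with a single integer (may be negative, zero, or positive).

Answer: 0

Derivation:
Gen 1: crossing 3x4. Both 1&4? no. Sum: 0
Gen 2: crossing 4x3. Both 1&4? no. Sum: 0
Gen 3: crossing 1x2. Both 1&4? no. Sum: 0
Gen 4: crossing 3x4. Both 1&4? no. Sum: 0
Gen 5: crossing 4x3. Both 1&4? no. Sum: 0
Gen 6: crossing 2x1. Both 1&4? no. Sum: 0
Gen 7: crossing 3x4. Both 1&4? no. Sum: 0
Gen 8: crossing 2x4. Both 1&4? no. Sum: 0
Gen 9: crossing 4x2. Both 1&4? no. Sum: 0
Gen 10: crossing 4x3. Both 1&4? no. Sum: 0
Gen 11: crossing 3x4. Both 1&4? no. Sum: 0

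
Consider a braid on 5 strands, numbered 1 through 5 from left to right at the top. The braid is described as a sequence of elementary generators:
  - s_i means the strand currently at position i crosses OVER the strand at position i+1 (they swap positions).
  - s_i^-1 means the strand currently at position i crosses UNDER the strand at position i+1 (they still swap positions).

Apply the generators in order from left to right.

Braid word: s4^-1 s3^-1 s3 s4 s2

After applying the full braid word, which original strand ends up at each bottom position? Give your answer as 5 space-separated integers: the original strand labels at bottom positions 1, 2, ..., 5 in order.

Gen 1 (s4^-1): strand 4 crosses under strand 5. Perm now: [1 2 3 5 4]
Gen 2 (s3^-1): strand 3 crosses under strand 5. Perm now: [1 2 5 3 4]
Gen 3 (s3): strand 5 crosses over strand 3. Perm now: [1 2 3 5 4]
Gen 4 (s4): strand 5 crosses over strand 4. Perm now: [1 2 3 4 5]
Gen 5 (s2): strand 2 crosses over strand 3. Perm now: [1 3 2 4 5]

Answer: 1 3 2 4 5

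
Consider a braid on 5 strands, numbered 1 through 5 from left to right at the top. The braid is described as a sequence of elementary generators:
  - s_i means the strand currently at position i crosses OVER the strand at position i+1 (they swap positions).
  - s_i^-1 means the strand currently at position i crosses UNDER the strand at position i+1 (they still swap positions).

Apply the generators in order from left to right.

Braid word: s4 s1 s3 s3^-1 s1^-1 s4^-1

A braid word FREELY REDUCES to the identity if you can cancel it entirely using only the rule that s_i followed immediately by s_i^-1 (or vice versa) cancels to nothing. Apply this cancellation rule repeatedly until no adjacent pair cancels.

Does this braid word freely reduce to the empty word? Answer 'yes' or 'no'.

Answer: yes

Derivation:
Gen 1 (s4): push. Stack: [s4]
Gen 2 (s1): push. Stack: [s4 s1]
Gen 3 (s3): push. Stack: [s4 s1 s3]
Gen 4 (s3^-1): cancels prior s3. Stack: [s4 s1]
Gen 5 (s1^-1): cancels prior s1. Stack: [s4]
Gen 6 (s4^-1): cancels prior s4. Stack: []
Reduced word: (empty)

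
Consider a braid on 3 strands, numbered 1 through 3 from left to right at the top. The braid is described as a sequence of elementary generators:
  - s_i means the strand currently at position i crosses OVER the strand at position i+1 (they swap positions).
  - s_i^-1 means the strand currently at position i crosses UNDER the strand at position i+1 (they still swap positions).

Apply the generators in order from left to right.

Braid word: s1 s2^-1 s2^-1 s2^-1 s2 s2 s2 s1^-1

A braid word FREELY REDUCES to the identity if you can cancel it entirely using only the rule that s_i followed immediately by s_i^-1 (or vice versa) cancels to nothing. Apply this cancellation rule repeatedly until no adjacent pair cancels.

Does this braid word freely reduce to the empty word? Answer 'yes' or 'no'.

Answer: yes

Derivation:
Gen 1 (s1): push. Stack: [s1]
Gen 2 (s2^-1): push. Stack: [s1 s2^-1]
Gen 3 (s2^-1): push. Stack: [s1 s2^-1 s2^-1]
Gen 4 (s2^-1): push. Stack: [s1 s2^-1 s2^-1 s2^-1]
Gen 5 (s2): cancels prior s2^-1. Stack: [s1 s2^-1 s2^-1]
Gen 6 (s2): cancels prior s2^-1. Stack: [s1 s2^-1]
Gen 7 (s2): cancels prior s2^-1. Stack: [s1]
Gen 8 (s1^-1): cancels prior s1. Stack: []
Reduced word: (empty)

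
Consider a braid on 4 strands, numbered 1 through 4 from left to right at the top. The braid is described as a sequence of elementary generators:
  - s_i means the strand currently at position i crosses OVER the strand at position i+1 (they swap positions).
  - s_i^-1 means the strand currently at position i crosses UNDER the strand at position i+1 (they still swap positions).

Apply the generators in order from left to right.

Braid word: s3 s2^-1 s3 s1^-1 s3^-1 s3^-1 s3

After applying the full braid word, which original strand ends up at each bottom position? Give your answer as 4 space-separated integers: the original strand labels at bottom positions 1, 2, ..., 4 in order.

Answer: 4 1 2 3

Derivation:
Gen 1 (s3): strand 3 crosses over strand 4. Perm now: [1 2 4 3]
Gen 2 (s2^-1): strand 2 crosses under strand 4. Perm now: [1 4 2 3]
Gen 3 (s3): strand 2 crosses over strand 3. Perm now: [1 4 3 2]
Gen 4 (s1^-1): strand 1 crosses under strand 4. Perm now: [4 1 3 2]
Gen 5 (s3^-1): strand 3 crosses under strand 2. Perm now: [4 1 2 3]
Gen 6 (s3^-1): strand 2 crosses under strand 3. Perm now: [4 1 3 2]
Gen 7 (s3): strand 3 crosses over strand 2. Perm now: [4 1 2 3]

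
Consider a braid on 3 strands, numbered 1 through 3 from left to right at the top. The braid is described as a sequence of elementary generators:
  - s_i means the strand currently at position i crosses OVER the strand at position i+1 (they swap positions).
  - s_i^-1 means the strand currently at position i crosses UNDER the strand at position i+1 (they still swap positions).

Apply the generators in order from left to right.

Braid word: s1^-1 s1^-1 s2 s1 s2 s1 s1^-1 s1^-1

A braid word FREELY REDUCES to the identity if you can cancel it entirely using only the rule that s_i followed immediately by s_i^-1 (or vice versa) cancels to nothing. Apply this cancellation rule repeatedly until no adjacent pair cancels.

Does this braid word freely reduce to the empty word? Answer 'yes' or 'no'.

Answer: no

Derivation:
Gen 1 (s1^-1): push. Stack: [s1^-1]
Gen 2 (s1^-1): push. Stack: [s1^-1 s1^-1]
Gen 3 (s2): push. Stack: [s1^-1 s1^-1 s2]
Gen 4 (s1): push. Stack: [s1^-1 s1^-1 s2 s1]
Gen 5 (s2): push. Stack: [s1^-1 s1^-1 s2 s1 s2]
Gen 6 (s1): push. Stack: [s1^-1 s1^-1 s2 s1 s2 s1]
Gen 7 (s1^-1): cancels prior s1. Stack: [s1^-1 s1^-1 s2 s1 s2]
Gen 8 (s1^-1): push. Stack: [s1^-1 s1^-1 s2 s1 s2 s1^-1]
Reduced word: s1^-1 s1^-1 s2 s1 s2 s1^-1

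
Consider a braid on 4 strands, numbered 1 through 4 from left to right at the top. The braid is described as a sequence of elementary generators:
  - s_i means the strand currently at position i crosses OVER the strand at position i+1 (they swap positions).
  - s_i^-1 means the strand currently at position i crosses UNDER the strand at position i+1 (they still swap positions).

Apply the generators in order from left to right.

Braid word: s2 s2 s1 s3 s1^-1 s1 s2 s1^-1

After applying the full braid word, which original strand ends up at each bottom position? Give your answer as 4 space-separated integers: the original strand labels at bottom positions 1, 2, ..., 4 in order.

Answer: 4 2 1 3

Derivation:
Gen 1 (s2): strand 2 crosses over strand 3. Perm now: [1 3 2 4]
Gen 2 (s2): strand 3 crosses over strand 2. Perm now: [1 2 3 4]
Gen 3 (s1): strand 1 crosses over strand 2. Perm now: [2 1 3 4]
Gen 4 (s3): strand 3 crosses over strand 4. Perm now: [2 1 4 3]
Gen 5 (s1^-1): strand 2 crosses under strand 1. Perm now: [1 2 4 3]
Gen 6 (s1): strand 1 crosses over strand 2. Perm now: [2 1 4 3]
Gen 7 (s2): strand 1 crosses over strand 4. Perm now: [2 4 1 3]
Gen 8 (s1^-1): strand 2 crosses under strand 4. Perm now: [4 2 1 3]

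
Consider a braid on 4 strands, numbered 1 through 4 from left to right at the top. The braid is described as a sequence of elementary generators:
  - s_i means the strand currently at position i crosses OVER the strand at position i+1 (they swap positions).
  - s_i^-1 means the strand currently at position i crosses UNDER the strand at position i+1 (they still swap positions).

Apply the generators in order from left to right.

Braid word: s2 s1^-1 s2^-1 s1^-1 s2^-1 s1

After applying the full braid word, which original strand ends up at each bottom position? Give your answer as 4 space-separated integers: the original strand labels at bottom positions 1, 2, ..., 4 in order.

Answer: 1 2 3 4

Derivation:
Gen 1 (s2): strand 2 crosses over strand 3. Perm now: [1 3 2 4]
Gen 2 (s1^-1): strand 1 crosses under strand 3. Perm now: [3 1 2 4]
Gen 3 (s2^-1): strand 1 crosses under strand 2. Perm now: [3 2 1 4]
Gen 4 (s1^-1): strand 3 crosses under strand 2. Perm now: [2 3 1 4]
Gen 5 (s2^-1): strand 3 crosses under strand 1. Perm now: [2 1 3 4]
Gen 6 (s1): strand 2 crosses over strand 1. Perm now: [1 2 3 4]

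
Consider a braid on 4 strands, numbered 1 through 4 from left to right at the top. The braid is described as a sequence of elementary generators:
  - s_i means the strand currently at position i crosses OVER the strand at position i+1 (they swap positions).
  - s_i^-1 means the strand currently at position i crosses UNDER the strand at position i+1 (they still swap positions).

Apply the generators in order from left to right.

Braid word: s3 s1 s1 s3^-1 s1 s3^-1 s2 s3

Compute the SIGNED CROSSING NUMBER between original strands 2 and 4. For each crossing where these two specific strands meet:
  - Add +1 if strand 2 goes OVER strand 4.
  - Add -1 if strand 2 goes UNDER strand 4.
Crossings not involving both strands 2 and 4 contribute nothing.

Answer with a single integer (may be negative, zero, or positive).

Gen 1: crossing 3x4. Both 2&4? no. Sum: 0
Gen 2: crossing 1x2. Both 2&4? no. Sum: 0
Gen 3: crossing 2x1. Both 2&4? no. Sum: 0
Gen 4: crossing 4x3. Both 2&4? no. Sum: 0
Gen 5: crossing 1x2. Both 2&4? no. Sum: 0
Gen 6: crossing 3x4. Both 2&4? no. Sum: 0
Gen 7: crossing 1x4. Both 2&4? no. Sum: 0
Gen 8: crossing 1x3. Both 2&4? no. Sum: 0

Answer: 0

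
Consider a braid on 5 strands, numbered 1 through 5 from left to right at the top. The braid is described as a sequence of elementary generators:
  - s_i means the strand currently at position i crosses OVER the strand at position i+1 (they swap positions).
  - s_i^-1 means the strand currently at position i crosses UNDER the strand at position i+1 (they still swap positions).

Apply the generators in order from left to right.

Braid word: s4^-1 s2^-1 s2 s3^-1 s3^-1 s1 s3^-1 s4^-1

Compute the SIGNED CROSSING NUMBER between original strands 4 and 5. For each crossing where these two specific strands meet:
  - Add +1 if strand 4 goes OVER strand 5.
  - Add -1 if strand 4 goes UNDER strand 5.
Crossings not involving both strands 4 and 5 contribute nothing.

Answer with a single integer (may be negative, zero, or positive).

Answer: -1

Derivation:
Gen 1: 4 under 5. Both 4&5? yes. Contrib: -1. Sum: -1
Gen 2: crossing 2x3. Both 4&5? no. Sum: -1
Gen 3: crossing 3x2. Both 4&5? no. Sum: -1
Gen 4: crossing 3x5. Both 4&5? no. Sum: -1
Gen 5: crossing 5x3. Both 4&5? no. Sum: -1
Gen 6: crossing 1x2. Both 4&5? no. Sum: -1
Gen 7: crossing 3x5. Both 4&5? no. Sum: -1
Gen 8: crossing 3x4. Both 4&5? no. Sum: -1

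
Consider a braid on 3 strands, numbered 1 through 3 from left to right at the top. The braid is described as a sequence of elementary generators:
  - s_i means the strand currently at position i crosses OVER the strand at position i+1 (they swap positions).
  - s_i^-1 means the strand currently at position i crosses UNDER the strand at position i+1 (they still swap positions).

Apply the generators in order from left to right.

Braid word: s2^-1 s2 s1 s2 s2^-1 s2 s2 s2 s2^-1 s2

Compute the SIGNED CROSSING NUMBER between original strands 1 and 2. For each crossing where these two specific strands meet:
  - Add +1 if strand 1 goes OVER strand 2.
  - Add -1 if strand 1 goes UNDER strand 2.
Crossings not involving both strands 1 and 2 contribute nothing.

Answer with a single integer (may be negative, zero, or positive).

Answer: 1

Derivation:
Gen 1: crossing 2x3. Both 1&2? no. Sum: 0
Gen 2: crossing 3x2. Both 1&2? no. Sum: 0
Gen 3: 1 over 2. Both 1&2? yes. Contrib: +1. Sum: 1
Gen 4: crossing 1x3. Both 1&2? no. Sum: 1
Gen 5: crossing 3x1. Both 1&2? no. Sum: 1
Gen 6: crossing 1x3. Both 1&2? no. Sum: 1
Gen 7: crossing 3x1. Both 1&2? no. Sum: 1
Gen 8: crossing 1x3. Both 1&2? no. Sum: 1
Gen 9: crossing 3x1. Both 1&2? no. Sum: 1
Gen 10: crossing 1x3. Both 1&2? no. Sum: 1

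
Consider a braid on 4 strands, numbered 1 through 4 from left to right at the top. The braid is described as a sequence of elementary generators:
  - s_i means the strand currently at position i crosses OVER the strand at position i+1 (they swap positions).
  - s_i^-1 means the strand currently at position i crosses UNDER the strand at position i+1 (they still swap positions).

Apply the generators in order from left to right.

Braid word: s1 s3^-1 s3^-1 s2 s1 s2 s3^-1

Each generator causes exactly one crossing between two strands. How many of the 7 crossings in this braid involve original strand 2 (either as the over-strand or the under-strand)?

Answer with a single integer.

Gen 1: crossing 1x2. Involves strand 2? yes. Count so far: 1
Gen 2: crossing 3x4. Involves strand 2? no. Count so far: 1
Gen 3: crossing 4x3. Involves strand 2? no. Count so far: 1
Gen 4: crossing 1x3. Involves strand 2? no. Count so far: 1
Gen 5: crossing 2x3. Involves strand 2? yes. Count so far: 2
Gen 6: crossing 2x1. Involves strand 2? yes. Count so far: 3
Gen 7: crossing 2x4. Involves strand 2? yes. Count so far: 4

Answer: 4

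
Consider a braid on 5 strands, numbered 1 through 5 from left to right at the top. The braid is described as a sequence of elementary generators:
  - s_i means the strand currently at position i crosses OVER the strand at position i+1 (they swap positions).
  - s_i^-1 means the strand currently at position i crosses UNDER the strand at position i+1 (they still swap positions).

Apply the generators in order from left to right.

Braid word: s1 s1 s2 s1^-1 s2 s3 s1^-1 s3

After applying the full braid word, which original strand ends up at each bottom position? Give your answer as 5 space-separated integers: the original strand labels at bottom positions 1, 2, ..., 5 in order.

Answer: 2 3 1 4 5

Derivation:
Gen 1 (s1): strand 1 crosses over strand 2. Perm now: [2 1 3 4 5]
Gen 2 (s1): strand 2 crosses over strand 1. Perm now: [1 2 3 4 5]
Gen 3 (s2): strand 2 crosses over strand 3. Perm now: [1 3 2 4 5]
Gen 4 (s1^-1): strand 1 crosses under strand 3. Perm now: [3 1 2 4 5]
Gen 5 (s2): strand 1 crosses over strand 2. Perm now: [3 2 1 4 5]
Gen 6 (s3): strand 1 crosses over strand 4. Perm now: [3 2 4 1 5]
Gen 7 (s1^-1): strand 3 crosses under strand 2. Perm now: [2 3 4 1 5]
Gen 8 (s3): strand 4 crosses over strand 1. Perm now: [2 3 1 4 5]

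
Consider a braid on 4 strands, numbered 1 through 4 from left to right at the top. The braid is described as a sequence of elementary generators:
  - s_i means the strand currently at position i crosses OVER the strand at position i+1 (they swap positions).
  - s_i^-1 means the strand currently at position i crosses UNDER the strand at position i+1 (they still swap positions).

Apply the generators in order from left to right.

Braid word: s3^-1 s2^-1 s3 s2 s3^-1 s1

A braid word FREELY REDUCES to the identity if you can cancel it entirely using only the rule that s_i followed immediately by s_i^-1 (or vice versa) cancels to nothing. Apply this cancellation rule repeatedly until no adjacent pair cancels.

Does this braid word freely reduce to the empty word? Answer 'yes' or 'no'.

Gen 1 (s3^-1): push. Stack: [s3^-1]
Gen 2 (s2^-1): push. Stack: [s3^-1 s2^-1]
Gen 3 (s3): push. Stack: [s3^-1 s2^-1 s3]
Gen 4 (s2): push. Stack: [s3^-1 s2^-1 s3 s2]
Gen 5 (s3^-1): push. Stack: [s3^-1 s2^-1 s3 s2 s3^-1]
Gen 6 (s1): push. Stack: [s3^-1 s2^-1 s3 s2 s3^-1 s1]
Reduced word: s3^-1 s2^-1 s3 s2 s3^-1 s1

Answer: no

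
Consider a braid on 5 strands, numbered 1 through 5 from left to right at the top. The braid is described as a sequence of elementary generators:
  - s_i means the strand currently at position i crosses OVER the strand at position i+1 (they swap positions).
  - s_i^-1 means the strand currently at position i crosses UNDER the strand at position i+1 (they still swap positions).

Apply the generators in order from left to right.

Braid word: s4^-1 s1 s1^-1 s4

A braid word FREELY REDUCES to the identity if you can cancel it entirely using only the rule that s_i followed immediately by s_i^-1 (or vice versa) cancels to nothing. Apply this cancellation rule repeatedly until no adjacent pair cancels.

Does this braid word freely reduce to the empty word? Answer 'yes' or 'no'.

Answer: yes

Derivation:
Gen 1 (s4^-1): push. Stack: [s4^-1]
Gen 2 (s1): push. Stack: [s4^-1 s1]
Gen 3 (s1^-1): cancels prior s1. Stack: [s4^-1]
Gen 4 (s4): cancels prior s4^-1. Stack: []
Reduced word: (empty)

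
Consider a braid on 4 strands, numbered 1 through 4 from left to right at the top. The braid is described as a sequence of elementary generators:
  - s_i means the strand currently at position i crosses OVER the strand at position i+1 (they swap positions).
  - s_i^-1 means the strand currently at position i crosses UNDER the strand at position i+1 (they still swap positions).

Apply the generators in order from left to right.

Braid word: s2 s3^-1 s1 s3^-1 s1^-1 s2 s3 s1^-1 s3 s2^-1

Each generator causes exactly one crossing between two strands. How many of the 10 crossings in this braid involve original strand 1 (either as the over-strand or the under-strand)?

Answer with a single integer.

Answer: 4

Derivation:
Gen 1: crossing 2x3. Involves strand 1? no. Count so far: 0
Gen 2: crossing 2x4. Involves strand 1? no. Count so far: 0
Gen 3: crossing 1x3. Involves strand 1? yes. Count so far: 1
Gen 4: crossing 4x2. Involves strand 1? no. Count so far: 1
Gen 5: crossing 3x1. Involves strand 1? yes. Count so far: 2
Gen 6: crossing 3x2. Involves strand 1? no. Count so far: 2
Gen 7: crossing 3x4. Involves strand 1? no. Count so far: 2
Gen 8: crossing 1x2. Involves strand 1? yes. Count so far: 3
Gen 9: crossing 4x3. Involves strand 1? no. Count so far: 3
Gen 10: crossing 1x3. Involves strand 1? yes. Count so far: 4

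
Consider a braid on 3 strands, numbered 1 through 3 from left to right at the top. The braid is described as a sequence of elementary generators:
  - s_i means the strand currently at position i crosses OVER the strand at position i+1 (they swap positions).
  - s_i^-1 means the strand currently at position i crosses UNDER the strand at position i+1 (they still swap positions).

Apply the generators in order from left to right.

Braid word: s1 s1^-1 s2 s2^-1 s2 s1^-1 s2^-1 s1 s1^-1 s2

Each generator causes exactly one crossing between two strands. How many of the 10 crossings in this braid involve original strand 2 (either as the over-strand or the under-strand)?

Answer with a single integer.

Gen 1: crossing 1x2. Involves strand 2? yes. Count so far: 1
Gen 2: crossing 2x1. Involves strand 2? yes. Count so far: 2
Gen 3: crossing 2x3. Involves strand 2? yes. Count so far: 3
Gen 4: crossing 3x2. Involves strand 2? yes. Count so far: 4
Gen 5: crossing 2x3. Involves strand 2? yes. Count so far: 5
Gen 6: crossing 1x3. Involves strand 2? no. Count so far: 5
Gen 7: crossing 1x2. Involves strand 2? yes. Count so far: 6
Gen 8: crossing 3x2. Involves strand 2? yes. Count so far: 7
Gen 9: crossing 2x3. Involves strand 2? yes. Count so far: 8
Gen 10: crossing 2x1. Involves strand 2? yes. Count so far: 9

Answer: 9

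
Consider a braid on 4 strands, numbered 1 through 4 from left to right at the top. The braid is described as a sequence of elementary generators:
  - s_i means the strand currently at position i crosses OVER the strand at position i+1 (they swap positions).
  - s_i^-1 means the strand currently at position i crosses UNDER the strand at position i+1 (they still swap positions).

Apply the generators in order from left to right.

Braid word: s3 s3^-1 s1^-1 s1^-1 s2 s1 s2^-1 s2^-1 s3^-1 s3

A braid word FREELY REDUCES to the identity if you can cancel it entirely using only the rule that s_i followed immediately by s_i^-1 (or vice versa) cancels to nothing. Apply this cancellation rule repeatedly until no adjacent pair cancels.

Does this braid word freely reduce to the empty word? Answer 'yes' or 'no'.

Answer: no

Derivation:
Gen 1 (s3): push. Stack: [s3]
Gen 2 (s3^-1): cancels prior s3. Stack: []
Gen 3 (s1^-1): push. Stack: [s1^-1]
Gen 4 (s1^-1): push. Stack: [s1^-1 s1^-1]
Gen 5 (s2): push. Stack: [s1^-1 s1^-1 s2]
Gen 6 (s1): push. Stack: [s1^-1 s1^-1 s2 s1]
Gen 7 (s2^-1): push. Stack: [s1^-1 s1^-1 s2 s1 s2^-1]
Gen 8 (s2^-1): push. Stack: [s1^-1 s1^-1 s2 s1 s2^-1 s2^-1]
Gen 9 (s3^-1): push. Stack: [s1^-1 s1^-1 s2 s1 s2^-1 s2^-1 s3^-1]
Gen 10 (s3): cancels prior s3^-1. Stack: [s1^-1 s1^-1 s2 s1 s2^-1 s2^-1]
Reduced word: s1^-1 s1^-1 s2 s1 s2^-1 s2^-1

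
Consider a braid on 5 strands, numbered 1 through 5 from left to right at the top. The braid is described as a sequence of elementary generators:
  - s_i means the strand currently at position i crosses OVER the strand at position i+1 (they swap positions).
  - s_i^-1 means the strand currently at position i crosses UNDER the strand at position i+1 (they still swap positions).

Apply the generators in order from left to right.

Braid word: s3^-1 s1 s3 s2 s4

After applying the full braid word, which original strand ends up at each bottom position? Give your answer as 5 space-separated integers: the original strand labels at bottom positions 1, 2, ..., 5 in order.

Answer: 2 3 1 5 4

Derivation:
Gen 1 (s3^-1): strand 3 crosses under strand 4. Perm now: [1 2 4 3 5]
Gen 2 (s1): strand 1 crosses over strand 2. Perm now: [2 1 4 3 5]
Gen 3 (s3): strand 4 crosses over strand 3. Perm now: [2 1 3 4 5]
Gen 4 (s2): strand 1 crosses over strand 3. Perm now: [2 3 1 4 5]
Gen 5 (s4): strand 4 crosses over strand 5. Perm now: [2 3 1 5 4]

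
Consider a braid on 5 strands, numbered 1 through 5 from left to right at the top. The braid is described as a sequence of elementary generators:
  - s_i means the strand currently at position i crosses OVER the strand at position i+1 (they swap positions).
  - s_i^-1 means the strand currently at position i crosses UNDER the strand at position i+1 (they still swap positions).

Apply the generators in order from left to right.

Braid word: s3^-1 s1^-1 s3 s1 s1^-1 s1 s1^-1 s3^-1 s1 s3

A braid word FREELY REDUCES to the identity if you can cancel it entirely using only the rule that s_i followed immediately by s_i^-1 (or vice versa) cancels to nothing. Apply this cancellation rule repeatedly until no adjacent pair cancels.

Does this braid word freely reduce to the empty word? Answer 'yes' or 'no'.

Answer: yes

Derivation:
Gen 1 (s3^-1): push. Stack: [s3^-1]
Gen 2 (s1^-1): push. Stack: [s3^-1 s1^-1]
Gen 3 (s3): push. Stack: [s3^-1 s1^-1 s3]
Gen 4 (s1): push. Stack: [s3^-1 s1^-1 s3 s1]
Gen 5 (s1^-1): cancels prior s1. Stack: [s3^-1 s1^-1 s3]
Gen 6 (s1): push. Stack: [s3^-1 s1^-1 s3 s1]
Gen 7 (s1^-1): cancels prior s1. Stack: [s3^-1 s1^-1 s3]
Gen 8 (s3^-1): cancels prior s3. Stack: [s3^-1 s1^-1]
Gen 9 (s1): cancels prior s1^-1. Stack: [s3^-1]
Gen 10 (s3): cancels prior s3^-1. Stack: []
Reduced word: (empty)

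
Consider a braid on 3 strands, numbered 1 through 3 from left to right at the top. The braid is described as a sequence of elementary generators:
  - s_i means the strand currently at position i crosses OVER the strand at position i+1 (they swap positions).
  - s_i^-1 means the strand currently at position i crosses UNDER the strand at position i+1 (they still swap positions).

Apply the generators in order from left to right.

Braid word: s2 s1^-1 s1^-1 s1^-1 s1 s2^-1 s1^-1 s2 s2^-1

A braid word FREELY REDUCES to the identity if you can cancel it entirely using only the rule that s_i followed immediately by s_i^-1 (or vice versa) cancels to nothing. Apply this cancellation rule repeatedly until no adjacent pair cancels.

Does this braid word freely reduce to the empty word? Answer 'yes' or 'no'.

Gen 1 (s2): push. Stack: [s2]
Gen 2 (s1^-1): push. Stack: [s2 s1^-1]
Gen 3 (s1^-1): push. Stack: [s2 s1^-1 s1^-1]
Gen 4 (s1^-1): push. Stack: [s2 s1^-1 s1^-1 s1^-1]
Gen 5 (s1): cancels prior s1^-1. Stack: [s2 s1^-1 s1^-1]
Gen 6 (s2^-1): push. Stack: [s2 s1^-1 s1^-1 s2^-1]
Gen 7 (s1^-1): push. Stack: [s2 s1^-1 s1^-1 s2^-1 s1^-1]
Gen 8 (s2): push. Stack: [s2 s1^-1 s1^-1 s2^-1 s1^-1 s2]
Gen 9 (s2^-1): cancels prior s2. Stack: [s2 s1^-1 s1^-1 s2^-1 s1^-1]
Reduced word: s2 s1^-1 s1^-1 s2^-1 s1^-1

Answer: no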